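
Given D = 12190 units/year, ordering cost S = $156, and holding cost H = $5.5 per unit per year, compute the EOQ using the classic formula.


Formula: EOQ = sqrt(2 * D * S / H)
Numerator: 2 * 12190 * 156 = 3803280
2DS/H = 3803280 / 5.5 = 691505.5
EOQ = sqrt(691505.5) = 831.6 units

831.6 units


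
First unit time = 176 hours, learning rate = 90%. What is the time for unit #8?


Formula: T_n = T_1 * (learning_rate)^(log2(n)) where learning_rate = rate/100
Doublings = log2(8) = 3
T_n = 176 * 0.9^3
T_n = 176 * 0.729 = 128.3 hours

128.3 hours


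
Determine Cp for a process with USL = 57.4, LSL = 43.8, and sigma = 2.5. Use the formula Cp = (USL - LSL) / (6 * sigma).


Cp = (57.4 - 43.8) / (6 * 2.5)

0.91


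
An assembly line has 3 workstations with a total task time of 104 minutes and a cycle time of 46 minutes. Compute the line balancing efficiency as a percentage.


Formula: Efficiency = Sum of Task Times / (N_stations * CT) * 100
Total station capacity = 3 stations * 46 min = 138 min
Efficiency = 104 / 138 * 100 = 75.4%

75.4%


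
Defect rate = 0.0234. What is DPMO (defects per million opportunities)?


DPMO = defect_rate * 1000000 = 0.0234 * 1000000

23400


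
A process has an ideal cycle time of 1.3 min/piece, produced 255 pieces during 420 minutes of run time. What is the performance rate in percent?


Formula: Performance = (Ideal CT * Total Count) / Run Time * 100
Ideal output time = 1.3 * 255 = 331.5 min
Performance = 331.5 / 420 * 100 = 78.9%

78.9%


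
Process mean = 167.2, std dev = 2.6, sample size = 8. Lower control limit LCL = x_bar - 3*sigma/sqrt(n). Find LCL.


LCL = 167.2 - 3 * 2.6 / sqrt(8)

164.44


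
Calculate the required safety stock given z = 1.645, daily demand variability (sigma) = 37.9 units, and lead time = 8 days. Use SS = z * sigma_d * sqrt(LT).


Formula: SS = z * sigma_d * sqrt(LT)
sqrt(LT) = sqrt(8) = 2.8284
SS = 1.645 * 37.9 * 2.8284
SS = 176.3 units

176.3 units


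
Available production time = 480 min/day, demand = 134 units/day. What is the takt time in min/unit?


Formula: Takt Time = Available Production Time / Customer Demand
Takt = 480 min/day / 134 units/day
Takt = 3.58 min/unit

3.58 min/unit


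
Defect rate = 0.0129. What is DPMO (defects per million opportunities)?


DPMO = defect_rate * 1000000 = 0.0129 * 1000000

12900


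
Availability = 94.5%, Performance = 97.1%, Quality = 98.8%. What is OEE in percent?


Formula: OEE = Availability * Performance * Quality / 10000
A * P = 94.5% * 97.1% / 100 = 91.76%
OEE = 91.76% * 98.8% / 100 = 90.7%

90.7%


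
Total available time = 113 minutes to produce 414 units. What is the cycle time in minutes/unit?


Formula: CT = Available Time / Number of Units
CT = 113 min / 414 units
CT = 0.27 min/unit

0.27 min/unit


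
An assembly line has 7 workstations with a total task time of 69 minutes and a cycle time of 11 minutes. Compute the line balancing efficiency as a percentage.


Formula: Efficiency = Sum of Task Times / (N_stations * CT) * 100
Total station capacity = 7 stations * 11 min = 77 min
Efficiency = 69 / 77 * 100 = 89.6%

89.6%


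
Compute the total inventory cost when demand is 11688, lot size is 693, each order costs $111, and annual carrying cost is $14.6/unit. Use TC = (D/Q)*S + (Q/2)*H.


TC = 11688/693 * 111 + 693/2 * 14.6

$6931.00


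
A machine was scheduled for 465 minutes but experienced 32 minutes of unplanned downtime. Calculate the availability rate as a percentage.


Formula: Availability = (Planned Time - Downtime) / Planned Time * 100
Uptime = 465 - 32 = 433 min
Availability = 433 / 465 * 100 = 93.1%

93.1%


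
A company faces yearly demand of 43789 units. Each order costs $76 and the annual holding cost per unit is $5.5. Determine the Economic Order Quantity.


Formula: EOQ = sqrt(2 * D * S / H)
Numerator: 2 * 43789 * 76 = 6655928
2DS/H = 6655928 / 5.5 = 1210168.7
EOQ = sqrt(1210168.7) = 1100.1 units

1100.1 units


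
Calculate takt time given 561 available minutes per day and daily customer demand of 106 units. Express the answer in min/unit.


Formula: Takt Time = Available Production Time / Customer Demand
Takt = 561 min/day / 106 units/day
Takt = 5.29 min/unit

5.29 min/unit


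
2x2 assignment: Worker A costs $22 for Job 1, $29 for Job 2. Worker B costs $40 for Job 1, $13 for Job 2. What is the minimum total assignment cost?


Option 1: A->1 + B->2 = $22 + $13 = $35
Option 2: A->2 + B->1 = $29 + $40 = $69
Min cost = min($35, $69) = $35

$35


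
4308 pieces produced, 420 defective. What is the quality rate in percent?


Formula: Quality Rate = Good Pieces / Total Pieces * 100
Good pieces = 4308 - 420 = 3888
QR = 3888 / 4308 * 100 = 90.3%

90.3%


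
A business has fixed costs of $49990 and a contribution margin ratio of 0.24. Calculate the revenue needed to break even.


Formula: BER = Fixed Costs / Contribution Margin Ratio
BER = $49990 / 0.24
BER = $208291.67 (to the nearest cent)

$208291.67


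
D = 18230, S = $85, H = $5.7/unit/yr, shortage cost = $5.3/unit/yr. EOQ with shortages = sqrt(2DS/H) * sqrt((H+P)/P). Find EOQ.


Formula: EOQ* = sqrt(2DS/H) * sqrt((H+P)/P)
Base EOQ = sqrt(2*18230*85/5.7) = 737.36 units
Correction = sqrt((5.7+5.3)/5.3) = 1.44065
EOQ* = 737.36 * 1.44065 = 1062.3 units

1062.3 units


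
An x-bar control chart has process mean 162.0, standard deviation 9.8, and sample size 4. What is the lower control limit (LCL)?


LCL = 162.0 - 3 * 9.8 / sqrt(4)

147.3


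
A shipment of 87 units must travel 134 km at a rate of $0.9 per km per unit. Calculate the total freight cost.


TC = dist * cost * units = 134 * 0.9 * 87 = $10492.20

$10492.20


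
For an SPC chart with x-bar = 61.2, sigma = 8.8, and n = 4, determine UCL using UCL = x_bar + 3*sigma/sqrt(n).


UCL = 61.2 + 3 * 8.8 / sqrt(4)

74.4


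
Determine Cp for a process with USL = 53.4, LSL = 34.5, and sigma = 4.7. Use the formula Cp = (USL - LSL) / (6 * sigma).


Cp = (53.4 - 34.5) / (6 * 4.7)

0.67


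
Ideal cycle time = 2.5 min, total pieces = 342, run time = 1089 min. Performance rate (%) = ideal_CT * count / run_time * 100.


Formula: Performance = (Ideal CT * Total Count) / Run Time * 100
Ideal output time = 2.5 * 342 = 855.0 min
Performance = 855.0 / 1089 * 100 = 78.5%

78.5%


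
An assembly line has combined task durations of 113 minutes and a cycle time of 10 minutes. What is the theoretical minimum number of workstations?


Formula: N_min = ceil(Sum of Task Times / Cycle Time)
N_min = ceil(113 min / 10 min) = ceil(11.3)
N_min = 12 stations

12


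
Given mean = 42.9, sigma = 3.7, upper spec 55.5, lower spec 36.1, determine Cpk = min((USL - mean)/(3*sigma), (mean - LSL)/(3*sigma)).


Cpu = (55.5 - 42.9) / (3 * 3.7) = 1.14
Cpl = (42.9 - 36.1) / (3 * 3.7) = 0.61
Cpk = min(1.14, 0.61) = 0.61

0.61


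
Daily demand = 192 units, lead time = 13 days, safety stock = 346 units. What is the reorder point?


Formula: ROP = (Daily Demand * Lead Time) + Safety Stock
Demand during lead time = 192 * 13 = 2496 units
ROP = 2496 + 346 = 2842 units

2842 units


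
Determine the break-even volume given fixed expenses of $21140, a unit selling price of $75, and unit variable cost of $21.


Formula: BEQ = Fixed Costs / (Price - Variable Cost)
Contribution margin = $75 - $21 = $54/unit
BEQ = ceil($21140 / $54/unit) = ceil(391.48) = 392 units

392 units


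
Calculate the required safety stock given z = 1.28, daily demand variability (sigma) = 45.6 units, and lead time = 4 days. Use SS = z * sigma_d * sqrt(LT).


Formula: SS = z * sigma_d * sqrt(LT)
sqrt(LT) = sqrt(4) = 2.0
SS = 1.28 * 45.6 * 2.0
SS = 116.7 units

116.7 units


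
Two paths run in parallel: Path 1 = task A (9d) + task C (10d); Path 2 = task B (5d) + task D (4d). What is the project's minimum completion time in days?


Path 1 = 9 + 10 = 19 days
Path 2 = 5 + 4 = 9 days
Duration = max(19, 9) = 19 days

19 days


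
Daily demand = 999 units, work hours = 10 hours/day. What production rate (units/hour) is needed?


Formula: Production Rate = Daily Demand / Available Hours
Rate = 999 units/day / 10 hours/day
Rate = 99.9 units/hour

99.9 units/hour


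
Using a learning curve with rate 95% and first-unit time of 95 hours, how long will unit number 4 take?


Formula: T_n = T_1 * (learning_rate)^(log2(n)) where learning_rate = rate/100
Doublings = log2(4) = 2
T_n = 95 * 0.95^2
T_n = 95 * 0.9025 = 85.7 hours

85.7 hours


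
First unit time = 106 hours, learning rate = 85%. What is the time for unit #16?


Formula: T_n = T_1 * (learning_rate)^(log2(n)) where learning_rate = rate/100
Doublings = log2(16) = 4
T_n = 106 * 0.85^4
T_n = 106 * 0.522 = 55.3 hours

55.3 hours


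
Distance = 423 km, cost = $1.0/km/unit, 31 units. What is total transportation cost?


TC = dist * cost * units = 423 * 1.0 * 31 = $13113.00

$13113.00


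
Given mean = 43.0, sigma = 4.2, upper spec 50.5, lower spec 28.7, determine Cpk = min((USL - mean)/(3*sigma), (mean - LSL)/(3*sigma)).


Cpu = (50.5 - 43.0) / (3 * 4.2) = 0.6
Cpl = (43.0 - 28.7) / (3 * 4.2) = 1.13
Cpk = min(0.6, 1.13) = 0.6

0.6


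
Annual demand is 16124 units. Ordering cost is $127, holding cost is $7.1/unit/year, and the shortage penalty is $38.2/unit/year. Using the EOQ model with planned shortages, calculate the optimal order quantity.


Formula: EOQ* = sqrt(2DS/H) * sqrt((H+P)/P)
Base EOQ = sqrt(2*16124*127/7.1) = 759.49 units
Correction = sqrt((7.1+38.2)/38.2) = 1.08897
EOQ* = 759.49 * 1.08897 = 827.1 units

827.1 units


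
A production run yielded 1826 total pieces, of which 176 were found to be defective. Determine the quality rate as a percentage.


Formula: Quality Rate = Good Pieces / Total Pieces * 100
Good pieces = 1826 - 176 = 1650
QR = 1650 / 1826 * 100 = 90.4%

90.4%


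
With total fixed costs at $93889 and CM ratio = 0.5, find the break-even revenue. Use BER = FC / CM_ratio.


Formula: BER = Fixed Costs / Contribution Margin Ratio
BER = $93889 / 0.5
BER = $187778.00 (to the nearest cent)

$187778.00


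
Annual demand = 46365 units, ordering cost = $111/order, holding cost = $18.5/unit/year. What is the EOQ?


Formula: EOQ = sqrt(2 * D * S / H)
Numerator: 2 * 46365 * 111 = 10293030
2DS/H = 10293030 / 18.5 = 556380.0
EOQ = sqrt(556380.0) = 745.9 units

745.9 units


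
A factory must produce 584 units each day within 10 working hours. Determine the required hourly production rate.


Formula: Production Rate = Daily Demand / Available Hours
Rate = 584 units/day / 10 hours/day
Rate = 58.4 units/hour

58.4 units/hour


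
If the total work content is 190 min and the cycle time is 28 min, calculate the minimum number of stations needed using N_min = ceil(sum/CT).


Formula: N_min = ceil(Sum of Task Times / Cycle Time)
N_min = ceil(190 min / 28 min) = ceil(6.7857)
N_min = 7 stations

7


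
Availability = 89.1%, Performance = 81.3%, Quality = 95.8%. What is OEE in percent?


Formula: OEE = Availability * Performance * Quality / 10000
A * P = 89.1% * 81.3% / 100 = 72.44%
OEE = 72.44% * 95.8% / 100 = 69.4%

69.4%


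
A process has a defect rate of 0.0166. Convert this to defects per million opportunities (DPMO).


DPMO = defect_rate * 1000000 = 0.0166 * 1000000

16600


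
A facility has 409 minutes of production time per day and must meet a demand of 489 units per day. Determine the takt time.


Formula: Takt Time = Available Production Time / Customer Demand
Takt = 409 min/day / 489 units/day
Takt = 0.84 min/unit

0.84 min/unit


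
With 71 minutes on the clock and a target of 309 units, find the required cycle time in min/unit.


Formula: CT = Available Time / Number of Units
CT = 71 min / 309 units
CT = 0.23 min/unit

0.23 min/unit


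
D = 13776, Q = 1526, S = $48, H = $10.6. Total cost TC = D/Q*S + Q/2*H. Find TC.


TC = 13776/1526 * 48 + 1526/2 * 10.6

$8521.12


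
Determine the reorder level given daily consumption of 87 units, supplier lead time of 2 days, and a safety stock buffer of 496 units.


Formula: ROP = (Daily Demand * Lead Time) + Safety Stock
Demand during lead time = 87 * 2 = 174 units
ROP = 174 + 496 = 670 units

670 units


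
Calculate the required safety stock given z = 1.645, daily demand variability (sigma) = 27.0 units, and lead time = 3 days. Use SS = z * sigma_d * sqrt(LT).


Formula: SS = z * sigma_d * sqrt(LT)
sqrt(LT) = sqrt(3) = 1.7321
SS = 1.645 * 27.0 * 1.7321
SS = 76.9 units

76.9 units


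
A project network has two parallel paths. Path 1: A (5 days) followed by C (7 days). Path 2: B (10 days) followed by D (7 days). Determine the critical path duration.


Path 1 = 5 + 7 = 12 days
Path 2 = 10 + 7 = 17 days
Duration = max(12, 17) = 17 days

17 days


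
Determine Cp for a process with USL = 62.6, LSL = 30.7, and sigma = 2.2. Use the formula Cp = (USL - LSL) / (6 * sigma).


Cp = (62.6 - 30.7) / (6 * 2.2)

2.42


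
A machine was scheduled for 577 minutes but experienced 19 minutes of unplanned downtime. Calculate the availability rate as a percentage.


Formula: Availability = (Planned Time - Downtime) / Planned Time * 100
Uptime = 577 - 19 = 558 min
Availability = 558 / 577 * 100 = 96.7%

96.7%


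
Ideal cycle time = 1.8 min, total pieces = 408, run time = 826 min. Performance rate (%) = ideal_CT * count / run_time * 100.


Formula: Performance = (Ideal CT * Total Count) / Run Time * 100
Ideal output time = 1.8 * 408 = 734.4 min
Performance = 734.4 / 826 * 100 = 88.9%

88.9%


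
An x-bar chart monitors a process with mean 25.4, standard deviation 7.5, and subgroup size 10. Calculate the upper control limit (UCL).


UCL = 25.4 + 3 * 7.5 / sqrt(10)

32.52


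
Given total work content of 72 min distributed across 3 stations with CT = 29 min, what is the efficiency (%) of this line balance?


Formula: Efficiency = Sum of Task Times / (N_stations * CT) * 100
Total station capacity = 3 stations * 29 min = 87 min
Efficiency = 72 / 87 * 100 = 82.8%

82.8%


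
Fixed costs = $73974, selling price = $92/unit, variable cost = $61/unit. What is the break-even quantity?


Formula: BEQ = Fixed Costs / (Price - Variable Cost)
Contribution margin = $92 - $61 = $31/unit
BEQ = ceil($73974 / $31/unit) = ceil(2386.26) = 2387 units

2387 units


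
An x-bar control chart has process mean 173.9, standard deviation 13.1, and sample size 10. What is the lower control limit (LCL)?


LCL = 173.9 - 3 * 13.1 / sqrt(10)

161.47


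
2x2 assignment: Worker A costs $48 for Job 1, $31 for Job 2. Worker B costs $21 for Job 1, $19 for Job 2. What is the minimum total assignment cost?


Option 1: A->1 + B->2 = $48 + $19 = $67
Option 2: A->2 + B->1 = $31 + $21 = $52
Min cost = min($67, $52) = $52

$52


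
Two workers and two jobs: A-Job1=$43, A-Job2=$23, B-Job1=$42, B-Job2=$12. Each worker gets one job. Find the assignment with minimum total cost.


Option 1: A->1 + B->2 = $43 + $12 = $55
Option 2: A->2 + B->1 = $23 + $42 = $65
Min cost = min($55, $65) = $55

$55


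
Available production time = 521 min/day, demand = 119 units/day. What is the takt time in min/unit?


Formula: Takt Time = Available Production Time / Customer Demand
Takt = 521 min/day / 119 units/day
Takt = 4.38 min/unit

4.38 min/unit


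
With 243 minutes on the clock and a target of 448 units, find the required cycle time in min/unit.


Formula: CT = Available Time / Number of Units
CT = 243 min / 448 units
CT = 0.54 min/unit

0.54 min/unit


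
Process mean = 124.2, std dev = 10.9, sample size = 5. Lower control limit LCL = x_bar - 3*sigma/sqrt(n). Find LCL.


LCL = 124.2 - 3 * 10.9 / sqrt(5)

109.58


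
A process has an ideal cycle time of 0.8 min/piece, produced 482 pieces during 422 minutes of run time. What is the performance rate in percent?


Formula: Performance = (Ideal CT * Total Count) / Run Time * 100
Ideal output time = 0.8 * 482 = 385.6 min
Performance = 385.6 / 422 * 100 = 91.4%

91.4%


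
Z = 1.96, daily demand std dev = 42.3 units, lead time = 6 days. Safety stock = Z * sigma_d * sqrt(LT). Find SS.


Formula: SS = z * sigma_d * sqrt(LT)
sqrt(LT) = sqrt(6) = 2.4495
SS = 1.96 * 42.3 * 2.4495
SS = 203.1 units

203.1 units


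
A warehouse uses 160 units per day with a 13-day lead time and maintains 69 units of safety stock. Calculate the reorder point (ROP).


Formula: ROP = (Daily Demand * Lead Time) + Safety Stock
Demand during lead time = 160 * 13 = 2080 units
ROP = 2080 + 69 = 2149 units

2149 units


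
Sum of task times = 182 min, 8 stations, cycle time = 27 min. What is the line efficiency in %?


Formula: Efficiency = Sum of Task Times / (N_stations * CT) * 100
Total station capacity = 8 stations * 27 min = 216 min
Efficiency = 182 / 216 * 100 = 84.3%

84.3%


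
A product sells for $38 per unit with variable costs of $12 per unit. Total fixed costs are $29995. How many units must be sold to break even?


Formula: BEQ = Fixed Costs / (Price - Variable Cost)
Contribution margin = $38 - $12 = $26/unit
BEQ = ceil($29995 / $26/unit) = ceil(1153.65) = 1154 units

1154 units


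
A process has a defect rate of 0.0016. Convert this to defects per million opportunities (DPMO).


DPMO = defect_rate * 1000000 = 0.0016 * 1000000

1600


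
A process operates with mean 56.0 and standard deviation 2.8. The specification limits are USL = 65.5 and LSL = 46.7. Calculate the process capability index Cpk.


Cpu = (65.5 - 56.0) / (3 * 2.8) = 1.13
Cpl = (56.0 - 46.7) / (3 * 2.8) = 1.11
Cpk = min(1.13, 1.11) = 1.11

1.11


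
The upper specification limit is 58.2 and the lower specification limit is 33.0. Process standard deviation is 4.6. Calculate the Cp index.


Cp = (58.2 - 33.0) / (6 * 4.6)

0.91


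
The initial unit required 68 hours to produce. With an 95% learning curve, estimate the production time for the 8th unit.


Formula: T_n = T_1 * (learning_rate)^(log2(n)) where learning_rate = rate/100
Doublings = log2(8) = 3
T_n = 68 * 0.95^3
T_n = 68 * 0.8574 = 58.3 hours

58.3 hours


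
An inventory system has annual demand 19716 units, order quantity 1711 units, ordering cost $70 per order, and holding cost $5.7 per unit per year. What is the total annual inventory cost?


TC = 19716/1711 * 70 + 1711/2 * 5.7

$5682.97


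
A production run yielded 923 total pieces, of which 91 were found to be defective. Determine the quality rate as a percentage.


Formula: Quality Rate = Good Pieces / Total Pieces * 100
Good pieces = 923 - 91 = 832
QR = 832 / 923 * 100 = 90.1%

90.1%


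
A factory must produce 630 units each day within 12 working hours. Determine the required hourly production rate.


Formula: Production Rate = Daily Demand / Available Hours
Rate = 630 units/day / 12 hours/day
Rate = 52.5 units/hour

52.5 units/hour


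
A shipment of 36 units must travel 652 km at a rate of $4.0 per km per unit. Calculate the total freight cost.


TC = dist * cost * units = 652 * 4.0 * 36 = $93888.00

$93888.00


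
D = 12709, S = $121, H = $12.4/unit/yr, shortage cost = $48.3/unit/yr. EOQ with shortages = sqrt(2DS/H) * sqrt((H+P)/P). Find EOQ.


Formula: EOQ* = sqrt(2DS/H) * sqrt((H+P)/P)
Base EOQ = sqrt(2*12709*121/12.4) = 498.03 units
Correction = sqrt((12.4+48.3)/48.3) = 1.12104
EOQ* = 498.03 * 1.12104 = 558.3 units

558.3 units


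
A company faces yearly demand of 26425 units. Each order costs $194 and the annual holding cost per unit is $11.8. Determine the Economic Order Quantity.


Formula: EOQ = sqrt(2 * D * S / H)
Numerator: 2 * 26425 * 194 = 10252900
2DS/H = 10252900 / 11.8 = 868889.8
EOQ = sqrt(868889.8) = 932.1 units

932.1 units


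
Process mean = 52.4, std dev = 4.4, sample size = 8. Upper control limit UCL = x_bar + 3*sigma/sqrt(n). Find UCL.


UCL = 52.4 + 3 * 4.4 / sqrt(8)

57.07


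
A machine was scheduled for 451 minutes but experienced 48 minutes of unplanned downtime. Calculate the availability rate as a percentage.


Formula: Availability = (Planned Time - Downtime) / Planned Time * 100
Uptime = 451 - 48 = 403 min
Availability = 403 / 451 * 100 = 89.4%

89.4%


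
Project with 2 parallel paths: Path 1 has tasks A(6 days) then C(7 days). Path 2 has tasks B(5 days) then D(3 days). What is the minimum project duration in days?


Path 1 = 6 + 7 = 13 days
Path 2 = 5 + 3 = 8 days
Duration = max(13, 8) = 13 days

13 days


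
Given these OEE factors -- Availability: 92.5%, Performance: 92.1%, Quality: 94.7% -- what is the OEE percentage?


Formula: OEE = Availability * Performance * Quality / 10000
A * P = 92.5% * 92.1% / 100 = 85.19%
OEE = 85.19% * 94.7% / 100 = 80.7%

80.7%


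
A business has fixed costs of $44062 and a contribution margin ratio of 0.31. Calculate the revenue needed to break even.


Formula: BER = Fixed Costs / Contribution Margin Ratio
BER = $44062 / 0.31
BER = $142135.48 (to the nearest cent)

$142135.48


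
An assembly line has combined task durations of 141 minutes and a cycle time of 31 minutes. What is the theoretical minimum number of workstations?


Formula: N_min = ceil(Sum of Task Times / Cycle Time)
N_min = ceil(141 min / 31 min) = ceil(4.5484)
N_min = 5 stations

5


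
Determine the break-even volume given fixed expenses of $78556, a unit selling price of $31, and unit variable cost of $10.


Formula: BEQ = Fixed Costs / (Price - Variable Cost)
Contribution margin = $31 - $10 = $21/unit
BEQ = ceil($78556 / $21/unit) = ceil(3740.76) = 3741 units

3741 units


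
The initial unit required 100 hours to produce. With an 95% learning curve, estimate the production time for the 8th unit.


Formula: T_n = T_1 * (learning_rate)^(log2(n)) where learning_rate = rate/100
Doublings = log2(8) = 3
T_n = 100 * 0.95^3
T_n = 100 * 0.8574 = 85.7 hours

85.7 hours


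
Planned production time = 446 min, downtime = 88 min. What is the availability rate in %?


Formula: Availability = (Planned Time - Downtime) / Planned Time * 100
Uptime = 446 - 88 = 358 min
Availability = 358 / 446 * 100 = 80.3%

80.3%


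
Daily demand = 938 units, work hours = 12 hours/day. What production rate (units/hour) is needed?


Formula: Production Rate = Daily Demand / Available Hours
Rate = 938 units/day / 12 hours/day
Rate = 78.2 units/hour

78.2 units/hour


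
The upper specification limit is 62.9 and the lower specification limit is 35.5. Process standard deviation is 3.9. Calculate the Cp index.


Cp = (62.9 - 35.5) / (6 * 3.9)

1.17


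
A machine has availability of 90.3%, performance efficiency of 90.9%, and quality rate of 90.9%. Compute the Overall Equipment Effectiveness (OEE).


Formula: OEE = Availability * Performance * Quality / 10000
A * P = 90.3% * 90.9% / 100 = 82.08%
OEE = 82.08% * 90.9% / 100 = 74.6%

74.6%


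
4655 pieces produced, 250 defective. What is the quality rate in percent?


Formula: Quality Rate = Good Pieces / Total Pieces * 100
Good pieces = 4655 - 250 = 4405
QR = 4405 / 4655 * 100 = 94.6%

94.6%


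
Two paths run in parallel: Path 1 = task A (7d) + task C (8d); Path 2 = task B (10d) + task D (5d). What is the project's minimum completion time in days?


Path 1 = 7 + 8 = 15 days
Path 2 = 10 + 5 = 15 days
Duration = max(15, 15) = 15 days

15 days


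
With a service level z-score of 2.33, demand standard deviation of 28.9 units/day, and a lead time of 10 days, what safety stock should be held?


Formula: SS = z * sigma_d * sqrt(LT)
sqrt(LT) = sqrt(10) = 3.1623
SS = 2.33 * 28.9 * 3.1623
SS = 212.9 units

212.9 units


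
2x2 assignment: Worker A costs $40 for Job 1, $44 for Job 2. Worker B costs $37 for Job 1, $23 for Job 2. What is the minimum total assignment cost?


Option 1: A->1 + B->2 = $40 + $23 = $63
Option 2: A->2 + B->1 = $44 + $37 = $81
Min cost = min($63, $81) = $63

$63


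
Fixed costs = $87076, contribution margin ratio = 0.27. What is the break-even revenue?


Formula: BER = Fixed Costs / Contribution Margin Ratio
BER = $87076 / 0.27
BER = $322503.70 (to the nearest cent)

$322503.70


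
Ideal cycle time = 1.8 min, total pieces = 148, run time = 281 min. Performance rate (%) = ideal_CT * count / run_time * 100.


Formula: Performance = (Ideal CT * Total Count) / Run Time * 100
Ideal output time = 1.8 * 148 = 266.4 min
Performance = 266.4 / 281 * 100 = 94.8%

94.8%


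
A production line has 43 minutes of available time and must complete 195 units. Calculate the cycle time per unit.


Formula: CT = Available Time / Number of Units
CT = 43 min / 195 units
CT = 0.22 min/unit

0.22 min/unit


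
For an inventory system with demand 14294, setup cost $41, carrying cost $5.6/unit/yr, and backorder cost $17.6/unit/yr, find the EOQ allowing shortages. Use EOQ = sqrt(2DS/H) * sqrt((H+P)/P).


Formula: EOQ* = sqrt(2DS/H) * sqrt((H+P)/P)
Base EOQ = sqrt(2*14294*41/5.6) = 457.5 units
Correction = sqrt((5.6+17.6)/17.6) = 1.14812
EOQ* = 457.5 * 1.14812 = 525.3 units

525.3 units


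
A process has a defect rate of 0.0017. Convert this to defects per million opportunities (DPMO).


DPMO = defect_rate * 1000000 = 0.0017 * 1000000

1700


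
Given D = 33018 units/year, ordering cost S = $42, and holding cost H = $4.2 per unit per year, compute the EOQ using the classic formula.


Formula: EOQ = sqrt(2 * D * S / H)
Numerator: 2 * 33018 * 42 = 2773512
2DS/H = 2773512 / 4.2 = 660360.0
EOQ = sqrt(660360.0) = 812.6 units

812.6 units


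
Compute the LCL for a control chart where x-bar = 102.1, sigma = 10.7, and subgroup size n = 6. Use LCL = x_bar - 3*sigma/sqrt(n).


LCL = 102.1 - 3 * 10.7 / sqrt(6)

89.0


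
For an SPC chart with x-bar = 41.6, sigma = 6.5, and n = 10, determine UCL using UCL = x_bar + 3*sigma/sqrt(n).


UCL = 41.6 + 3 * 6.5 / sqrt(10)

47.77


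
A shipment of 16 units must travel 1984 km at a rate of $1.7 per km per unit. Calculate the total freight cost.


TC = dist * cost * units = 1984 * 1.7 * 16 = $53964.80

$53964.80


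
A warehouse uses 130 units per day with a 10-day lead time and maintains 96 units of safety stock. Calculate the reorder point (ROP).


Formula: ROP = (Daily Demand * Lead Time) + Safety Stock
Demand during lead time = 130 * 10 = 1300 units
ROP = 1300 + 96 = 1396 units

1396 units


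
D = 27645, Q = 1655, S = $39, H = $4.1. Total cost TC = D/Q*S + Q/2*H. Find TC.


TC = 27645/1655 * 39 + 1655/2 * 4.1

$4044.20


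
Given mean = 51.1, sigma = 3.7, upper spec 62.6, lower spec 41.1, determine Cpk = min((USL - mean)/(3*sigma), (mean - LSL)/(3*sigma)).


Cpu = (62.6 - 51.1) / (3 * 3.7) = 1.04
Cpl = (51.1 - 41.1) / (3 * 3.7) = 0.9
Cpk = min(1.04, 0.9) = 0.9

0.9


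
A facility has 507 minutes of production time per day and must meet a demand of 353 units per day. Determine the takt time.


Formula: Takt Time = Available Production Time / Customer Demand
Takt = 507 min/day / 353 units/day
Takt = 1.44 min/unit

1.44 min/unit


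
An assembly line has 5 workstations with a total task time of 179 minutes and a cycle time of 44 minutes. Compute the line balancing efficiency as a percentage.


Formula: Efficiency = Sum of Task Times / (N_stations * CT) * 100
Total station capacity = 5 stations * 44 min = 220 min
Efficiency = 179 / 220 * 100 = 81.4%

81.4%


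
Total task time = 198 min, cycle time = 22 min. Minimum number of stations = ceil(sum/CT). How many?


Formula: N_min = ceil(Sum of Task Times / Cycle Time)
N_min = ceil(198 min / 22 min) = ceil(9.0)
N_min = 9 stations

9


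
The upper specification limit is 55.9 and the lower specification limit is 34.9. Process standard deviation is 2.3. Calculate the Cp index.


Cp = (55.9 - 34.9) / (6 * 2.3)

1.52


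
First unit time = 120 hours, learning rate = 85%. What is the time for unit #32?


Formula: T_n = T_1 * (learning_rate)^(log2(n)) where learning_rate = rate/100
Doublings = log2(32) = 5
T_n = 120 * 0.85^5
T_n = 120 * 0.4437 = 53.2 hours

53.2 hours


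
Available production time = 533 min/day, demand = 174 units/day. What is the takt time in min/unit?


Formula: Takt Time = Available Production Time / Customer Demand
Takt = 533 min/day / 174 units/day
Takt = 3.06 min/unit

3.06 min/unit


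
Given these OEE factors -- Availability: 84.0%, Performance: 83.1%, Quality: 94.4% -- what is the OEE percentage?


Formula: OEE = Availability * Performance * Quality / 10000
A * P = 84.0% * 83.1% / 100 = 69.8%
OEE = 69.8% * 94.4% / 100 = 65.9%

65.9%


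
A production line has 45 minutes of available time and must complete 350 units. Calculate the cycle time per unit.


Formula: CT = Available Time / Number of Units
CT = 45 min / 350 units
CT = 0.13 min/unit

0.13 min/unit


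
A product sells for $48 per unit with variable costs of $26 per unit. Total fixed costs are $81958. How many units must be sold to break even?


Formula: BEQ = Fixed Costs / (Price - Variable Cost)
Contribution margin = $48 - $26 = $22/unit
BEQ = ceil($81958 / $22/unit) = ceil(3725.36) = 3726 units

3726 units


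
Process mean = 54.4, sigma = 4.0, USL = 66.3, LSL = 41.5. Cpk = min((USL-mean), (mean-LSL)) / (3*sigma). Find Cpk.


Cpu = (66.3 - 54.4) / (3 * 4.0) = 0.99
Cpl = (54.4 - 41.5) / (3 * 4.0) = 1.08
Cpk = min(0.99, 1.08) = 0.99

0.99


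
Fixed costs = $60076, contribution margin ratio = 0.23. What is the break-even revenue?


Formula: BER = Fixed Costs / Contribution Margin Ratio
BER = $60076 / 0.23
BER = $261200.00 (to the nearest cent)

$261200.00


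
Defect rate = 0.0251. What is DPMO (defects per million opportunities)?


DPMO = defect_rate * 1000000 = 0.0251 * 1000000

25100


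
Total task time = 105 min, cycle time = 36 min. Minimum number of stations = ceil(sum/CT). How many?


Formula: N_min = ceil(Sum of Task Times / Cycle Time)
N_min = ceil(105 min / 36 min) = ceil(2.9167)
N_min = 3 stations

3


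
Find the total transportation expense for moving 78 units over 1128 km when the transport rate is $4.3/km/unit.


TC = dist * cost * units = 1128 * 4.3 * 78 = $378331.20

$378331.20


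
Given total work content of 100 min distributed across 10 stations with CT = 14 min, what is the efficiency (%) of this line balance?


Formula: Efficiency = Sum of Task Times / (N_stations * CT) * 100
Total station capacity = 10 stations * 14 min = 140 min
Efficiency = 100 / 140 * 100 = 71.4%

71.4%


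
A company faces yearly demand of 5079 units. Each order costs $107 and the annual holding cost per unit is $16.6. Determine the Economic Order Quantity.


Formula: EOQ = sqrt(2 * D * S / H)
Numerator: 2 * 5079 * 107 = 1086906
2DS/H = 1086906 / 16.6 = 65476.3
EOQ = sqrt(65476.3) = 255.9 units

255.9 units


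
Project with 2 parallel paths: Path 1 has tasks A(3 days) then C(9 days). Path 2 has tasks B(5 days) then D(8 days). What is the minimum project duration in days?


Path 1 = 3 + 9 = 12 days
Path 2 = 5 + 8 = 13 days
Duration = max(12, 13) = 13 days

13 days


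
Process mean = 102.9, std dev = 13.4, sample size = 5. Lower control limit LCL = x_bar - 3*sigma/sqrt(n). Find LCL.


LCL = 102.9 - 3 * 13.4 / sqrt(5)

84.92


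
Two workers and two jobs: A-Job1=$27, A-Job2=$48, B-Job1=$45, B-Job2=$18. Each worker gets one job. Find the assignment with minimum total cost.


Option 1: A->1 + B->2 = $27 + $18 = $45
Option 2: A->2 + B->1 = $48 + $45 = $93
Min cost = min($45, $93) = $45

$45


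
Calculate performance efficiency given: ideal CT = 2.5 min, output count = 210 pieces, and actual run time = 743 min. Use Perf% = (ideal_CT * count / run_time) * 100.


Formula: Performance = (Ideal CT * Total Count) / Run Time * 100
Ideal output time = 2.5 * 210 = 525.0 min
Performance = 525.0 / 743 * 100 = 70.7%

70.7%


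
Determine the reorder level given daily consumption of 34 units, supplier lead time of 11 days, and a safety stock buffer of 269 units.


Formula: ROP = (Daily Demand * Lead Time) + Safety Stock
Demand during lead time = 34 * 11 = 374 units
ROP = 374 + 269 = 643 units

643 units


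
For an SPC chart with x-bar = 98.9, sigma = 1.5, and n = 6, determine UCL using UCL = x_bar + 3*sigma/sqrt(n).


UCL = 98.9 + 3 * 1.5 / sqrt(6)

100.74


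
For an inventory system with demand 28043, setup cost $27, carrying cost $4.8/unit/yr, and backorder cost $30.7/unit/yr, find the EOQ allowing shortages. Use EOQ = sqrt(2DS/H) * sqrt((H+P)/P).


Formula: EOQ* = sqrt(2DS/H) * sqrt((H+P)/P)
Base EOQ = sqrt(2*28043*27/4.8) = 561.68 units
Correction = sqrt((4.8+30.7)/30.7) = 1.07534
EOQ* = 561.68 * 1.07534 = 604.0 units

604.0 units


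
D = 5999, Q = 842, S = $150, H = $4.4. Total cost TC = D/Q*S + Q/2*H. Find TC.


TC = 5999/842 * 150 + 842/2 * 4.4

$2921.11


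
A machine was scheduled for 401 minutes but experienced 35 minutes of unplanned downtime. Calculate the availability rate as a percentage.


Formula: Availability = (Planned Time - Downtime) / Planned Time * 100
Uptime = 401 - 35 = 366 min
Availability = 366 / 401 * 100 = 91.3%

91.3%


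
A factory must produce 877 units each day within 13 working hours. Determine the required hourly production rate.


Formula: Production Rate = Daily Demand / Available Hours
Rate = 877 units/day / 13 hours/day
Rate = 67.5 units/hour

67.5 units/hour


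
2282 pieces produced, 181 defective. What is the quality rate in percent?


Formula: Quality Rate = Good Pieces / Total Pieces * 100
Good pieces = 2282 - 181 = 2101
QR = 2101 / 2282 * 100 = 92.1%

92.1%


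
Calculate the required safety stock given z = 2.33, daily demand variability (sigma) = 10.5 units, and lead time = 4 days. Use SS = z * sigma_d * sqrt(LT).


Formula: SS = z * sigma_d * sqrt(LT)
sqrt(LT) = sqrt(4) = 2.0
SS = 2.33 * 10.5 * 2.0
SS = 48.9 units

48.9 units


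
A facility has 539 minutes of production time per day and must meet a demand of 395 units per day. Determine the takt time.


Formula: Takt Time = Available Production Time / Customer Demand
Takt = 539 min/day / 395 units/day
Takt = 1.36 min/unit

1.36 min/unit


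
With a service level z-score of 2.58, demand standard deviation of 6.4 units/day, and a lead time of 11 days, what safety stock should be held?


Formula: SS = z * sigma_d * sqrt(LT)
sqrt(LT) = sqrt(11) = 3.3166
SS = 2.58 * 6.4 * 3.3166
SS = 54.8 units

54.8 units


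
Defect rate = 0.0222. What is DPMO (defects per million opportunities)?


DPMO = defect_rate * 1000000 = 0.0222 * 1000000

22200


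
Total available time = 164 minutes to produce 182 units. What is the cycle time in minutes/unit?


Formula: CT = Available Time / Number of Units
CT = 164 min / 182 units
CT = 0.9 min/unit

0.9 min/unit


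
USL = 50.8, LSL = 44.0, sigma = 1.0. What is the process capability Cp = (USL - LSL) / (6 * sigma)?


Cp = (50.8 - 44.0) / (6 * 1.0)

1.13


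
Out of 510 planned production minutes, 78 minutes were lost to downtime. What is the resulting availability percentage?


Formula: Availability = (Planned Time - Downtime) / Planned Time * 100
Uptime = 510 - 78 = 432 min
Availability = 432 / 510 * 100 = 84.7%

84.7%


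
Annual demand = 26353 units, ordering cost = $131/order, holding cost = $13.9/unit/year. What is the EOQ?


Formula: EOQ = sqrt(2 * D * S / H)
Numerator: 2 * 26353 * 131 = 6904486
2DS/H = 6904486 / 13.9 = 496725.6
EOQ = sqrt(496725.6) = 704.8 units

704.8 units


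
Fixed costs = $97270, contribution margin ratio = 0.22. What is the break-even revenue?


Formula: BER = Fixed Costs / Contribution Margin Ratio
BER = $97270 / 0.22
BER = $442136.36 (to the nearest cent)

$442136.36


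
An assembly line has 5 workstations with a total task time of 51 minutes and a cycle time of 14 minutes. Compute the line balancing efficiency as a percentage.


Formula: Efficiency = Sum of Task Times / (N_stations * CT) * 100
Total station capacity = 5 stations * 14 min = 70 min
Efficiency = 51 / 70 * 100 = 72.9%

72.9%


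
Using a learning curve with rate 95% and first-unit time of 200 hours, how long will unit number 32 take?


Formula: T_n = T_1 * (learning_rate)^(log2(n)) where learning_rate = rate/100
Doublings = log2(32) = 5
T_n = 200 * 0.95^5
T_n = 200 * 0.7738 = 154.8 hours

154.8 hours


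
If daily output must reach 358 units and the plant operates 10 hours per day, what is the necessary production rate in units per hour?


Formula: Production Rate = Daily Demand / Available Hours
Rate = 358 units/day / 10 hours/day
Rate = 35.8 units/hour

35.8 units/hour


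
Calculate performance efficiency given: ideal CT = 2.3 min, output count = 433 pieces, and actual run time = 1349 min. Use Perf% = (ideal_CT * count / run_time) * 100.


Formula: Performance = (Ideal CT * Total Count) / Run Time * 100
Ideal output time = 2.3 * 433 = 995.9 min
Performance = 995.9 / 1349 * 100 = 73.8%

73.8%


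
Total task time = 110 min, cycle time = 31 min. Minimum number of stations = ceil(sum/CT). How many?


Formula: N_min = ceil(Sum of Task Times / Cycle Time)
N_min = ceil(110 min / 31 min) = ceil(3.5484)
N_min = 4 stations

4


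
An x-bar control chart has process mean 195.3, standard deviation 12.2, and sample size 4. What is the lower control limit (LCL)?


LCL = 195.3 - 3 * 12.2 / sqrt(4)

177.0


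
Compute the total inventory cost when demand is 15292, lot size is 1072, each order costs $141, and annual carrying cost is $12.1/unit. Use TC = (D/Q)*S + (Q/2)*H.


TC = 15292/1072 * 141 + 1072/2 * 12.1

$8496.95


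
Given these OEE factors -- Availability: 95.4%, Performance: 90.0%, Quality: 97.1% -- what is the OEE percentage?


Formula: OEE = Availability * Performance * Quality / 10000
A * P = 95.4% * 90.0% / 100 = 85.86%
OEE = 85.86% * 97.1% / 100 = 83.4%

83.4%


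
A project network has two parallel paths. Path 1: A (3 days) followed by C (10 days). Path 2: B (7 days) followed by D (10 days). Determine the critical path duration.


Path 1 = 3 + 10 = 13 days
Path 2 = 7 + 10 = 17 days
Duration = max(13, 17) = 17 days

17 days


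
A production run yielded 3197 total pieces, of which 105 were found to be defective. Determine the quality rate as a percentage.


Formula: Quality Rate = Good Pieces / Total Pieces * 100
Good pieces = 3197 - 105 = 3092
QR = 3092 / 3197 * 100 = 96.7%

96.7%


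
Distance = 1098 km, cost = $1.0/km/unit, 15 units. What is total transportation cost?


TC = dist * cost * units = 1098 * 1.0 * 15 = $16470.00

$16470.00


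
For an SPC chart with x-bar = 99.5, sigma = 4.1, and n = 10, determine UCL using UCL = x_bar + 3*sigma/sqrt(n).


UCL = 99.5 + 3 * 4.1 / sqrt(10)

103.39


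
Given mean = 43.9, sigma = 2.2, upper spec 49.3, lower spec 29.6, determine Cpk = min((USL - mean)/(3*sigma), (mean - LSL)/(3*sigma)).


Cpu = (49.3 - 43.9) / (3 * 2.2) = 0.82
Cpl = (43.9 - 29.6) / (3 * 2.2) = 2.17
Cpk = min(0.82, 2.17) = 0.82

0.82


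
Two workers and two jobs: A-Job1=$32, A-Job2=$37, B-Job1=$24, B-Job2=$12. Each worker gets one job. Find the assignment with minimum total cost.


Option 1: A->1 + B->2 = $32 + $12 = $44
Option 2: A->2 + B->1 = $37 + $24 = $61
Min cost = min($44, $61) = $44

$44


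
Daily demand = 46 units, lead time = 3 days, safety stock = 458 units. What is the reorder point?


Formula: ROP = (Daily Demand * Lead Time) + Safety Stock
Demand during lead time = 46 * 3 = 138 units
ROP = 138 + 458 = 596 units

596 units


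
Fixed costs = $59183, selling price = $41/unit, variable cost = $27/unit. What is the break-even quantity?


Formula: BEQ = Fixed Costs / (Price - Variable Cost)
Contribution margin = $41 - $27 = $14/unit
BEQ = ceil($59183 / $14/unit) = ceil(4227.36) = 4228 units

4228 units


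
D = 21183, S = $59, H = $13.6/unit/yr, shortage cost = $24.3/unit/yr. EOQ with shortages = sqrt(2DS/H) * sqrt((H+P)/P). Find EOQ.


Formula: EOQ* = sqrt(2DS/H) * sqrt((H+P)/P)
Base EOQ = sqrt(2*21183*59/13.6) = 428.71 units
Correction = sqrt((13.6+24.3)/24.3) = 1.24887
EOQ* = 428.71 * 1.24887 = 535.4 units

535.4 units
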